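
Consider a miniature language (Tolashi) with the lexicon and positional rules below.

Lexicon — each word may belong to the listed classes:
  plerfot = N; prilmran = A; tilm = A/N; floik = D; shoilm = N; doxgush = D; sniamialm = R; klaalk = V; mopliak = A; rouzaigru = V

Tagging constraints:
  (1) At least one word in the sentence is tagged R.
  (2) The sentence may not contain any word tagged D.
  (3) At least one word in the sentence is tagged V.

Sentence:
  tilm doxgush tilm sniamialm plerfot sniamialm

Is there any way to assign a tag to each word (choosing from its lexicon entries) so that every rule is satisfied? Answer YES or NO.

Candidates per position — 1:tilm {A,N}; 2:doxgush {D}; 3:tilm {A,N}; 4:sniamialm {R}; 5:plerfot {N}; 6:sniamialm {R}.
Rule 2 cannot be satisfied by any choice of tags from the lexicon.
So there is no consistent tagging.

NO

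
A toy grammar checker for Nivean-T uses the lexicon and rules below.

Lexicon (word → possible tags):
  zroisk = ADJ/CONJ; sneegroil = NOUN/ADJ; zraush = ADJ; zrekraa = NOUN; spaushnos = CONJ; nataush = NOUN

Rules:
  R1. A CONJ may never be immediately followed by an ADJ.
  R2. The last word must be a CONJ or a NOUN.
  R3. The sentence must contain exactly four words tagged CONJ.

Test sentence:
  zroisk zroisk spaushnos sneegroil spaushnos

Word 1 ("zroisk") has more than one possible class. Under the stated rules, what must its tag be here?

Candidates per position — 1:zroisk {ADJ,CONJ}; 2:zroisk {ADJ,CONJ}; 3:spaushnos {CONJ}; 4:sneegroil {NOUN,ADJ}; 5:spaushnos {CONJ}.
At position 1, choosing ADJ makes rule 3 impossible to satisfy; hence CONJ.
At position 2, choosing ADJ makes rule 1 impossible to satisfy; hence CONJ.
At position 4, choosing ADJ makes rule 1 impossible to satisfy; hence NOUN.
The unique satisfying tagging is: CONJ CONJ CONJ NOUN CONJ.
Checking: rule 1 ✓; rule 2 ✓; rule 3 ✓.

CONJ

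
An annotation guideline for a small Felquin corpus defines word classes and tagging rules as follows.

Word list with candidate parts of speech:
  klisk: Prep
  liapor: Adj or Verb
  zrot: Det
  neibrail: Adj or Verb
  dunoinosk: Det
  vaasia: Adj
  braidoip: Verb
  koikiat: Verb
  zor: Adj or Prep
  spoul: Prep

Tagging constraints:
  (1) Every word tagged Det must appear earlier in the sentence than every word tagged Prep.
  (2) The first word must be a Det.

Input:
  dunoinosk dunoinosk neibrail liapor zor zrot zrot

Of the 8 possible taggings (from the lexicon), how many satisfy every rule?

Candidates per position — 1:dunoinosk {Det}; 2:dunoinosk {Det}; 3:neibrail {Adj,Verb}; 4:liapor {Adj,Verb}; 5:zor {Adj,Prep}; 6:zrot {Det}; 7:zrot {Det}.
There are 8 candidate sequences in total.
The sequences that satisfy every rule: Det Det Adj Adj Adj Det Det; Det Det Adj Verb Adj Det Det; Det Det Verb Adj Adj Det Det; Det Det Verb Verb Adj Det Det.
Count = 4.

4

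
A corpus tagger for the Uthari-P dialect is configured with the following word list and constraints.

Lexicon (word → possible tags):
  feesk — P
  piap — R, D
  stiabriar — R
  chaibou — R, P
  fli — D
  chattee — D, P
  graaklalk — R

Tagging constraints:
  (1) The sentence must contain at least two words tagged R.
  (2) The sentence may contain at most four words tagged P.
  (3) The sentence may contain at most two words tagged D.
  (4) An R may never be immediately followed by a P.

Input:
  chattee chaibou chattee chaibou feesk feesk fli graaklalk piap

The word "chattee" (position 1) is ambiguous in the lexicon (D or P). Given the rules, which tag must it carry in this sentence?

P

Candidates per position — 1:chattee {D,P}; 2:chaibou {R,P}; 3:chattee {D,P}; 4:chaibou {R,P}; 5:feesk {P}; 6:feesk {P}; 7:fli {D}; 8:graaklalk {R}; 9:piap {R,D}.
Position 4: tagging it R would leave rule 4 unsatisfiable, so it must be P.
Position 1: the remaining choice is settled jointly with positions 2, 3, 9 — only P at position 1 is part of a tagging that satisfies every rule.
The only consistent sequence is: P R D P P P D R R.
Rule-by-rule: rule 1 ✓; rule 2 ✓; rule 3 ✓; rule 4 ✓.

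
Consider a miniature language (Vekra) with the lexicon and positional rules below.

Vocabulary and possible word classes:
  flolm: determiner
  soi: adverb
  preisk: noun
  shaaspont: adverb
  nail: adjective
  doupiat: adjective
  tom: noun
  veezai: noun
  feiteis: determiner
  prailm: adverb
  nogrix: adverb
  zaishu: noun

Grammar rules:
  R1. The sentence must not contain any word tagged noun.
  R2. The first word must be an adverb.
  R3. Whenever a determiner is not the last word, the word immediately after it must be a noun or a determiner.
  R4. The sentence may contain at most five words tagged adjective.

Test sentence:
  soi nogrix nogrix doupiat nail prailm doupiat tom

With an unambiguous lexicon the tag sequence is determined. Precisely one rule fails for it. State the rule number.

1

Fixed tagging: adverb adverb adverb adjective adjective adverb adjective noun.
Applying the rules: R1 fail, R2 pass, R3 pass, R4 pass.
Only rule 1 fails.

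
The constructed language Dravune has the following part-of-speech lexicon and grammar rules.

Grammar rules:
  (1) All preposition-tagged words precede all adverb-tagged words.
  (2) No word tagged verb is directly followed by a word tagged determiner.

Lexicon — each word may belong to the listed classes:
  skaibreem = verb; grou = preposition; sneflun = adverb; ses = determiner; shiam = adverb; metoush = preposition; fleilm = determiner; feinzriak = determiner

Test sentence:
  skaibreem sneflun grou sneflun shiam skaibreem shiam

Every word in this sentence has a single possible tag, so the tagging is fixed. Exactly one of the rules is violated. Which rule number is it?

1

Fixed tagging: verb adverb preposition adverb adverb verb adverb.
Rule check: R1 ✗, R2 ✓.
Only rule 1 fails.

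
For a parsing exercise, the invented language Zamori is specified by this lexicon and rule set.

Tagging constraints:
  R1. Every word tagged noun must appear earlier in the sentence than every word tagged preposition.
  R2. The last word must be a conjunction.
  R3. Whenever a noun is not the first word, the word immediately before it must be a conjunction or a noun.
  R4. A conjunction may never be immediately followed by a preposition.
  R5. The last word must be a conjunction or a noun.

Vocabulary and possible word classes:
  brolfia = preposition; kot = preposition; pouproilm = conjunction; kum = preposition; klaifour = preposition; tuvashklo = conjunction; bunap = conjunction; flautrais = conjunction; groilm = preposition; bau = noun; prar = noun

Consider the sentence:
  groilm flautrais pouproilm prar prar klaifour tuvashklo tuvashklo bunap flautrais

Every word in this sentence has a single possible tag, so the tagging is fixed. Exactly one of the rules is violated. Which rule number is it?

1

Fixed tagging: preposition conjunction conjunction noun noun preposition conjunction conjunction conjunction conjunction.
Rule check: R1 violated, R2 holds, R3 holds, R4 holds, R5 holds.
Only rule 1 fails.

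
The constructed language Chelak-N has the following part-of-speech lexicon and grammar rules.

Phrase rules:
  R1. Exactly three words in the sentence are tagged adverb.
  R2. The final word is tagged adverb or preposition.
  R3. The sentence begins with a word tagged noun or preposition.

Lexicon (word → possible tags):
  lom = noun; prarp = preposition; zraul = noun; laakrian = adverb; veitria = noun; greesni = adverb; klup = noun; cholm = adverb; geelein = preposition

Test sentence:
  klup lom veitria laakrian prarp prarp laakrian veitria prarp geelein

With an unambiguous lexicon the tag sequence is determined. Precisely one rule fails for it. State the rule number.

1

Fixed tagging: noun noun noun adverb preposition preposition adverb noun preposition preposition.
Rule check: R1 fails, R2 ok, R3 ok.
Only rule 1 fails.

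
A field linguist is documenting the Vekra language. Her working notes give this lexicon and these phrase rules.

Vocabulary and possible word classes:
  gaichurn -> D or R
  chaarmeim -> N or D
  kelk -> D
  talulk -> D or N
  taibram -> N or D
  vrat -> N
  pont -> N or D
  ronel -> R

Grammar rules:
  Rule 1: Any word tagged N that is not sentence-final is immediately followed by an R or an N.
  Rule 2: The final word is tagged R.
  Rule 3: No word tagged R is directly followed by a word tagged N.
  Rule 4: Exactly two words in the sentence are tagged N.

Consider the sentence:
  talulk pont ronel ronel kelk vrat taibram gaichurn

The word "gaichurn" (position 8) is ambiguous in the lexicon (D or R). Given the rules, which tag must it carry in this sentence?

Candidates per position — 1:talulk {D,N}; 2:pont {N,D}; 3:ronel {R}; 4:ronel {R}; 5:kelk {D}; 6:vrat {N}; 7:taibram {N,D}; 8:gaichurn {D,R}.
Word 7 cannot be D — rule 1 would then fail for every completion. It is N.
Word 8 cannot be D — rule 1 would then fail for every completion. It is R.
Word 1 cannot be N — rule 4 would then fail for every completion. It is D.
Word 2 cannot be N — rule 4 would then fail for every completion. It is D.
The unique satisfying tagging is: D D R R D N N R.
Checking: rule 1 holds; rule 2 holds; rule 3 holds; rule 4 holds.

R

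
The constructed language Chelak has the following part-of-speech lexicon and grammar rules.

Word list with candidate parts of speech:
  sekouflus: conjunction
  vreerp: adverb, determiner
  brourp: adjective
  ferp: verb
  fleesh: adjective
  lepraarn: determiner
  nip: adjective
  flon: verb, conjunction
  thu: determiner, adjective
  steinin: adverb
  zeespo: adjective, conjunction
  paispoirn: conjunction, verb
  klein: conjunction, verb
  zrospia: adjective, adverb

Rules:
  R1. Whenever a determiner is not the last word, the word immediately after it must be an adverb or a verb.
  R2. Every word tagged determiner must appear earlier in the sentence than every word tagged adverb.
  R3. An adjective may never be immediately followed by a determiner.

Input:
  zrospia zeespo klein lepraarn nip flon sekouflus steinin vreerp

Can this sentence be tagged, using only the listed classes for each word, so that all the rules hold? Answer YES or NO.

NO

Candidates per position — 1:zrospia {adjective,adverb}; 2:zeespo {adjective,conjunction}; 3:klein {conjunction,verb}; 4:lepraarn {determiner}; 5:nip {adjective}; 6:flon {verb,conjunction}; 7:sekouflus {conjunction}; 8:steinin {adverb}; 9:vreerp {adverb,determiner}.
Rule 1 cannot be satisfied by any choice of tags from the lexicon.
So there is no consistent tagging.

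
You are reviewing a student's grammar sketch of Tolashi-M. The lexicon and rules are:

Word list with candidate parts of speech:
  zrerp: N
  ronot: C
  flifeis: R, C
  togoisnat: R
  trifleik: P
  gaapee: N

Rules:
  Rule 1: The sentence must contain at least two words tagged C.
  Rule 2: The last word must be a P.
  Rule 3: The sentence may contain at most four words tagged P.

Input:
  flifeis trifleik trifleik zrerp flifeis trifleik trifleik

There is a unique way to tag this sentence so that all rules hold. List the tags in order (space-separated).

C P P N C P P

Candidates per position — 1:flifeis {R,C}; 2:trifleik {P}; 3:trifleik {P}; 4:zrerp {N}; 5:flifeis {R,C}; 6:trifleik {P}; 7:trifleik {P}.
If word 1 were R, no tagging could satisfy rule 1; so word 1 is C.
If word 5 were R, no tagging could satisfy rule 1; so word 5 is C.
The unique satisfying tagging is: C P P N C P P.
Check: rule 1 ✓; rule 2 ✓; rule 3 ✓.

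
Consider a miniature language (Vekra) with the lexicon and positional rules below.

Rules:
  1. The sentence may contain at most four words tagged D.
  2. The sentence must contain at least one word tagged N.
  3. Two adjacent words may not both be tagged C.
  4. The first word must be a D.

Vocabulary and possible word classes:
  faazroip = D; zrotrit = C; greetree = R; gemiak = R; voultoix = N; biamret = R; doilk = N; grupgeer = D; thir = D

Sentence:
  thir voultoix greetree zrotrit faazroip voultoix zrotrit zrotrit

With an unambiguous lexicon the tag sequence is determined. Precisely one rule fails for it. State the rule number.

Fixed tagging: D N R C D N C C.
Checking each rule: R1 holds, R2 holds, R3 violated, R4 holds.
Only rule 3 fails.

3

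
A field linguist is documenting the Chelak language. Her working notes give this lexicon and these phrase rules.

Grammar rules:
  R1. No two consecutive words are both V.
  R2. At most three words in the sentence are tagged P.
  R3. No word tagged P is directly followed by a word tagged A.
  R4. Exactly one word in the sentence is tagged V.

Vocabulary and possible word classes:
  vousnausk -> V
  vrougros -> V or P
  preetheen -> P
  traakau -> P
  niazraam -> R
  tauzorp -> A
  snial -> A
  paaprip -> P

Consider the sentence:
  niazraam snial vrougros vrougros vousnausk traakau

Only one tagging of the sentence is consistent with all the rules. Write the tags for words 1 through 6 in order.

Candidates per position — 1:niazraam {R}; 2:snial {A}; 3:vrougros {V,P}; 4:vrougros {V,P}; 5:vousnausk {V}; 6:traakau {P}.
Word 3 cannot be V — rule 4 would then fail for every completion. It is P.
Word 4 cannot be V — rule 1 would then fail for every completion. It is P.
The unique satisfying tagging is: R A P P V P.
Check: rule 1 ✓; rule 2 ✓; rule 3 ✓; rule 4 ✓.

R A P P V P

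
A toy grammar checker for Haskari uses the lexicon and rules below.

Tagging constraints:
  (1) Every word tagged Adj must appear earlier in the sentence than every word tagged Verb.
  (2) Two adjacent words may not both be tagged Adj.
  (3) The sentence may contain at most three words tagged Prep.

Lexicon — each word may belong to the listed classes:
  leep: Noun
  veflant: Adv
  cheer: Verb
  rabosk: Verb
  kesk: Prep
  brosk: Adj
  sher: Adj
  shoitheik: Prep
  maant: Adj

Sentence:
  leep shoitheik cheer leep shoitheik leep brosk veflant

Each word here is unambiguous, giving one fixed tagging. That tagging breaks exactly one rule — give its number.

1

Fixed tagging: Noun Prep Verb Noun Prep Noun Adj Adv.
Checking each rule: R1 ✗, R2 ✓, R3 ✓.
Only rule 1 fails.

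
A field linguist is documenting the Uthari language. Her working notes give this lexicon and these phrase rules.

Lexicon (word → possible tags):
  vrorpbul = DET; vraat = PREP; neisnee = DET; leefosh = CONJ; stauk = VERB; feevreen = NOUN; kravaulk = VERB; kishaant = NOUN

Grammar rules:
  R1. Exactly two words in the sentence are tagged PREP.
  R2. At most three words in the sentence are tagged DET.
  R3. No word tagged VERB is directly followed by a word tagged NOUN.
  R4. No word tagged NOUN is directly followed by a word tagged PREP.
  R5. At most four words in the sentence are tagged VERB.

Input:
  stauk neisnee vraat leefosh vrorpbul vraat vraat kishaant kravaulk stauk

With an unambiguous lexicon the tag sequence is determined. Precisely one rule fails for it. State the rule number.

Fixed tagging: VERB DET PREP CONJ DET PREP PREP NOUN VERB VERB.
Checking each rule: R1 fail, R2 pass, R3 pass, R4 pass, R5 pass.
Only rule 1 fails.

1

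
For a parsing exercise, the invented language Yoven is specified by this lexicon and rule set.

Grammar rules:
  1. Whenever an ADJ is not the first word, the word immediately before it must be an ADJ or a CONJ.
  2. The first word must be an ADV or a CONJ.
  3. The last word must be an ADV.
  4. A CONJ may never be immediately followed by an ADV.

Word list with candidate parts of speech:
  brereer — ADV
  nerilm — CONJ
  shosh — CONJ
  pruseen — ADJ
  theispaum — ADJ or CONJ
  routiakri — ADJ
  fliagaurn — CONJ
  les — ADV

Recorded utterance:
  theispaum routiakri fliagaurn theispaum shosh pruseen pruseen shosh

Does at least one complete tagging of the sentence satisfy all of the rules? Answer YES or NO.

NO

Candidates per position — 1:theispaum {ADJ,CONJ}; 2:routiakri {ADJ}; 3:fliagaurn {CONJ}; 4:theispaum {ADJ,CONJ}; 5:shosh {CONJ}; 6:pruseen {ADJ}; 7:pruseen {ADJ}; 8:shosh {CONJ}.
Rule 3 cannot be satisfied by any choice of tags from the lexicon.
So there is no consistent tagging.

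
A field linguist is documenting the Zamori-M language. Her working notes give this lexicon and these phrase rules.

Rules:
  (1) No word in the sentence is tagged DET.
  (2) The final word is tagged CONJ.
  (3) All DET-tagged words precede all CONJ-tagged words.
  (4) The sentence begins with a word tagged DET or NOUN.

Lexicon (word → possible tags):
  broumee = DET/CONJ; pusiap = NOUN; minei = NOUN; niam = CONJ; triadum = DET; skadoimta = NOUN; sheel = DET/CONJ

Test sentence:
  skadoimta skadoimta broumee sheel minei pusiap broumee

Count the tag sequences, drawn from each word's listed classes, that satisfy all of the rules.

Candidates per position — 1:skadoimta {NOUN}; 2:skadoimta {NOUN}; 3:broumee {DET,CONJ}; 4:sheel {DET,CONJ}; 5:minei {NOUN}; 6:pusiap {NOUN}; 7:broumee {DET,CONJ}.
There are 8 candidate sequences in total.
The sequences that satisfy every rule: NOUN NOUN CONJ CONJ NOUN NOUN CONJ.
Count = 1.

1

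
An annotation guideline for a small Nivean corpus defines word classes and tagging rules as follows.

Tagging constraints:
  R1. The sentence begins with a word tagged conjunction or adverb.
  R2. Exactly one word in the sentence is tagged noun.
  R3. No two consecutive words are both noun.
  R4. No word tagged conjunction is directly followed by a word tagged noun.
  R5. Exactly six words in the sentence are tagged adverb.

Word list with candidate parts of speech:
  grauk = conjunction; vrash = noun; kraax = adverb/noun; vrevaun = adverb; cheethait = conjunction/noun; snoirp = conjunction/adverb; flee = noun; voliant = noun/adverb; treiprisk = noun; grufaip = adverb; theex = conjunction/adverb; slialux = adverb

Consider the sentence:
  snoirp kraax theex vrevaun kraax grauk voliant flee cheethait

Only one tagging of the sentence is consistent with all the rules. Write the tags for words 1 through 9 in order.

Candidates per position — 1:snoirp {conjunction,adverb}; 2:kraax {adverb,noun}; 3:theex {conjunction,adverb}; 4:vrevaun {adverb}; 5:kraax {adverb,noun}; 6:grauk {conjunction}; 7:voliant {noun,adverb}; 8:flee {noun}; 9:cheethait {conjunction,noun}.
If word 1 were conjunction, no tagging could satisfy rule 5; so word 1 is adverb.
If word 2 were noun, no tagging could satisfy rule 2; so word 2 is adverb.
If word 3 were conjunction, no tagging could satisfy rule 5; so word 3 is adverb.
If word 5 were noun, no tagging could satisfy rule 2; so word 5 is adverb.
If word 7 were noun, no tagging could satisfy rule 2; so word 7 is adverb.
If word 9 were noun, no tagging could satisfy rule 2; so word 9 is conjunction.
The unique satisfying tagging is: adverb adverb adverb adverb adverb conjunction adverb noun conjunction.
Checking: rule 1 holds; rule 2 holds; rule 3 holds; rule 4 holds; rule 5 holds.

adverb adverb adverb adverb adverb conjunction adverb noun conjunction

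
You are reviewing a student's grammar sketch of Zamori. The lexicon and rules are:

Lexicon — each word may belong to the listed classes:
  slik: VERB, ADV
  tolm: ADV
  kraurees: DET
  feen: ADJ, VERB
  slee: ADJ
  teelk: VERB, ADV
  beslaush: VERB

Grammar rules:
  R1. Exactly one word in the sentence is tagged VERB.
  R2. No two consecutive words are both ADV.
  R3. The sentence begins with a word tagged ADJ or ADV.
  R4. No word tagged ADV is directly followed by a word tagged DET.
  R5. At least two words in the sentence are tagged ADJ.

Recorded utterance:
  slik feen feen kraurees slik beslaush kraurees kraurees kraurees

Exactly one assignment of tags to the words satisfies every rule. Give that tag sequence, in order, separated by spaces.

ADV ADJ ADJ DET ADV VERB DET DET DET

Candidates per position — 1:slik {VERB,ADV}; 2:feen {ADJ,VERB}; 3:feen {ADJ,VERB}; 4:kraurees {DET}; 5:slik {VERB,ADV}; 6:beslaush {VERB}; 7:kraurees {DET}; 8:kraurees {DET}; 9:kraurees {DET}.
Position 1: VERB is ruled out by rule 1; that leaves ADV.
Position 2: VERB is ruled out by rule 1; that leaves ADJ.
Position 3: VERB is ruled out by rule 1; that leaves ADJ.
Position 5: VERB is ruled out by rule 1; that leaves ADV.
So the tagging must be: ADV ADJ ADJ DET ADV VERB DET DET DET.
Verifying each rule — rule 1 holds; rule 2 holds; rule 3 holds; rule 4 holds; rule 5 holds.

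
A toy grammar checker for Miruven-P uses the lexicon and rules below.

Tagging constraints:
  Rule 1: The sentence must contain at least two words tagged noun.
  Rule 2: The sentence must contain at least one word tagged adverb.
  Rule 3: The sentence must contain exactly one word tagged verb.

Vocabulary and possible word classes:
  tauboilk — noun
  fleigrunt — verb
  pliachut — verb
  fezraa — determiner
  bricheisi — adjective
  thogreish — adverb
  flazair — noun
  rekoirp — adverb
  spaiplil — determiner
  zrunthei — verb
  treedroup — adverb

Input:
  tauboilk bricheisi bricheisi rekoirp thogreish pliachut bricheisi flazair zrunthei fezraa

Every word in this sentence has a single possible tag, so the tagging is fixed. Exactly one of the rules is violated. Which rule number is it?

Fixed tagging: noun adjective adjective adverb adverb verb adjective noun verb determiner.
Applying the rules: R1 holds, R2 holds, R3 violated.
Only rule 3 fails.

3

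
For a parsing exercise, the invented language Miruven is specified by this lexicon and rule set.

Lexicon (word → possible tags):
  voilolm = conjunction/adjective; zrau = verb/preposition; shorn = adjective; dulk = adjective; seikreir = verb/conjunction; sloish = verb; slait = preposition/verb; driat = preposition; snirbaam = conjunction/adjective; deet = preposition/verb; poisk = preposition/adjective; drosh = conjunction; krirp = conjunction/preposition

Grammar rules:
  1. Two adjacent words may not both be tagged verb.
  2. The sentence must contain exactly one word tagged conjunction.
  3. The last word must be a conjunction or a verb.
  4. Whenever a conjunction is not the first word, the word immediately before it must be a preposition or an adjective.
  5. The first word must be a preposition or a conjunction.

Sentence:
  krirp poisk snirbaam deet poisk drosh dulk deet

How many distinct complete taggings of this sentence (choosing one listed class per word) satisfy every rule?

8

Candidates per position — 1:krirp {conjunction,preposition}; 2:poisk {preposition,adjective}; 3:snirbaam {conjunction,adjective}; 4:deet {preposition,verb}; 5:poisk {preposition,adjective}; 6:drosh {conjunction}; 7:dulk {adjective}; 8:deet {preposition,verb}.
There are 64 candidate sequences in total.
Checking each against the rules leaves 8 sequences.
Count = 8.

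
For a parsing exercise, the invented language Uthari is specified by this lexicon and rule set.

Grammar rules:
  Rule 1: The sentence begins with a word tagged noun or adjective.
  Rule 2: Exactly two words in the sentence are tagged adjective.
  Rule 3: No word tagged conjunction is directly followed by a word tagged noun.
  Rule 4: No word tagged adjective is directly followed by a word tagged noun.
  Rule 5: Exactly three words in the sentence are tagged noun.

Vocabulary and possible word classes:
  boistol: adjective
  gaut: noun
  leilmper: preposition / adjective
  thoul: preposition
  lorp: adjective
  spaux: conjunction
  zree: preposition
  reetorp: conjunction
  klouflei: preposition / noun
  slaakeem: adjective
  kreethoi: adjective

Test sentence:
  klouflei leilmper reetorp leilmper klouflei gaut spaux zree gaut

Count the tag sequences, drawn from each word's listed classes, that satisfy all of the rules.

1

Candidates per position — 1:klouflei {preposition,noun}; 2:leilmper {preposition,adjective}; 3:reetorp {conjunction}; 4:leilmper {preposition,adjective}; 5:klouflei {preposition,noun}; 6:gaut {noun}; 7:spaux {conjunction}; 8:zree {preposition}; 9:gaut {noun}.
There are 16 candidate sequences in total.
The sequences that satisfy every rule: noun adjective conjunction adjective preposition noun conjunction preposition noun.
Count = 1.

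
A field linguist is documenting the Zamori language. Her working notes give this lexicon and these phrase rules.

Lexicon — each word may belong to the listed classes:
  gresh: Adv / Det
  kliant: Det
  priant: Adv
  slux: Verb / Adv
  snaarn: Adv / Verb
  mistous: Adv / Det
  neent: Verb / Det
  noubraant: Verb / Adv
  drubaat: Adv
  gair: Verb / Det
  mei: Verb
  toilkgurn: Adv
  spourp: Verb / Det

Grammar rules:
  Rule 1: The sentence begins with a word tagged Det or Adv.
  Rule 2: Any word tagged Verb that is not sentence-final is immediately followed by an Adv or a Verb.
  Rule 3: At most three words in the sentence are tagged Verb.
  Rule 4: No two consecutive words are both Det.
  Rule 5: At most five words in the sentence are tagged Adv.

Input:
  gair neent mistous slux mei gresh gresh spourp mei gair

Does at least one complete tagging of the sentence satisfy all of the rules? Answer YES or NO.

NO

Candidates per position — 1:gair {Verb,Det}; 2:neent {Verb,Det}; 3:mistous {Adv,Det}; 4:slux {Verb,Adv}; 5:mei {Verb}; 6:gresh {Adv,Det}; 7:gresh {Adv,Det}; 8:spourp {Verb,Det}; 9:mei {Verb}; 10:gair {Verb,Det}.
Every candidate sequence violates at least one rule; no consistent tagging exists.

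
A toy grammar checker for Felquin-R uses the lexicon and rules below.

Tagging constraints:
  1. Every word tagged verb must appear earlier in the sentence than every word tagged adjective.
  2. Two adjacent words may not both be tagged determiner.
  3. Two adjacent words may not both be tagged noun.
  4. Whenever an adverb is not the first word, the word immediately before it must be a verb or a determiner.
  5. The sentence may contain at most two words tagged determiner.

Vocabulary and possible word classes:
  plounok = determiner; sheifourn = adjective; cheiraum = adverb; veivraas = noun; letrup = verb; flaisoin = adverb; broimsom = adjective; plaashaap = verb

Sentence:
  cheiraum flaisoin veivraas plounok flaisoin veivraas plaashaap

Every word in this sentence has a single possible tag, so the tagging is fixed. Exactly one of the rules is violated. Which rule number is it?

Fixed tagging: adverb adverb noun determiner adverb noun verb.
Rule check: R1 holds, R2 holds, R3 holds, R4 violated, R5 holds.
Only rule 4 fails.

4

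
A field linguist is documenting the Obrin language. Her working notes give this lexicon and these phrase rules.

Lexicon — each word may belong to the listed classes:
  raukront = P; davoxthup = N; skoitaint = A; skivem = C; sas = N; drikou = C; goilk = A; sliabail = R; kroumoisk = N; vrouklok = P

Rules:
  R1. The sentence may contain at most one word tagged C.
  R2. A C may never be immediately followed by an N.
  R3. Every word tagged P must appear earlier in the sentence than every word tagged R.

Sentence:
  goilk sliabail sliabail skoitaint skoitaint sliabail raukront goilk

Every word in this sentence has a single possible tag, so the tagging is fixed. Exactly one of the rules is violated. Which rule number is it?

Fixed tagging: A R R A A R P A.
Rule check: R1 holds, R2 holds, R3 violated.
Only rule 3 fails.

3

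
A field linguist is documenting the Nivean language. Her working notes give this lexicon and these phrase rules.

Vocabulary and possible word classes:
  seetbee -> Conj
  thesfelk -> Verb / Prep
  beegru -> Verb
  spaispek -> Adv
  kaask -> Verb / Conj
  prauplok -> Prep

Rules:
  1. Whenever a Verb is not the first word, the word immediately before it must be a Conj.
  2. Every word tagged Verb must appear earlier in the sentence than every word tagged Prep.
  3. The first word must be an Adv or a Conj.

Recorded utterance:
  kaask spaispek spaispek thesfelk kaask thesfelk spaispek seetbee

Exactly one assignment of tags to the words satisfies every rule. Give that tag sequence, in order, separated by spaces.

Candidates per position — 1:kaask {Verb,Conj}; 2:spaispek {Adv}; 3:spaispek {Adv}; 4:thesfelk {Verb,Prep}; 5:kaask {Verb,Conj}; 6:thesfelk {Verb,Prep}; 7:spaispek {Adv}; 8:seetbee {Conj}.
Word 1 cannot be Verb — rule 3 would then fail for every completion. It is Conj.
Word 4 cannot be Verb — rule 1 would then fail for every completion. It is Prep.
Word 5 cannot be Verb — rule 1 would then fail for every completion. It is Conj.
Word 6 cannot be Verb — rule 2 would then fail for every completion. It is Prep.
So the tagging must be: Conj Adv Adv Prep Conj Prep Adv Conj.
Check: rule 1 holds; rule 2 holds; rule 3 holds.

Conj Adv Adv Prep Conj Prep Adv Conj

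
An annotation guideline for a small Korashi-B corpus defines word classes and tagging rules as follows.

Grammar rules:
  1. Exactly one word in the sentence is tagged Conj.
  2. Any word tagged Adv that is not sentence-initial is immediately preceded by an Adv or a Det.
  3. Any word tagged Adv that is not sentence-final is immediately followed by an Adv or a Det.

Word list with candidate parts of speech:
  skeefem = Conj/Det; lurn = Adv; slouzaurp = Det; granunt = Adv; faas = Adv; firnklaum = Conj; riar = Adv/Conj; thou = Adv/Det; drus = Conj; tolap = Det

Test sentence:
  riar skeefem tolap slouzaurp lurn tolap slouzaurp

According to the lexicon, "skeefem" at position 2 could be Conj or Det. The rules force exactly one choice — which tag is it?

Det

Candidates per position — 1:riar {Adv,Conj}; 2:skeefem {Conj,Det}; 3:tolap {Det}; 4:slouzaurp {Det}; 5:lurn {Adv}; 6:tolap {Det}; 7:slouzaurp {Det}.
Position 2: the remaining choice is settled jointly with positions 1 — only Det at position 2 is part of a tagging that satisfies every rule.
The unique satisfying tagging is: Conj Det Det Det Adv Det Det.
Check: rule 1 ✓; rule 2 ✓; rule 3 ✓.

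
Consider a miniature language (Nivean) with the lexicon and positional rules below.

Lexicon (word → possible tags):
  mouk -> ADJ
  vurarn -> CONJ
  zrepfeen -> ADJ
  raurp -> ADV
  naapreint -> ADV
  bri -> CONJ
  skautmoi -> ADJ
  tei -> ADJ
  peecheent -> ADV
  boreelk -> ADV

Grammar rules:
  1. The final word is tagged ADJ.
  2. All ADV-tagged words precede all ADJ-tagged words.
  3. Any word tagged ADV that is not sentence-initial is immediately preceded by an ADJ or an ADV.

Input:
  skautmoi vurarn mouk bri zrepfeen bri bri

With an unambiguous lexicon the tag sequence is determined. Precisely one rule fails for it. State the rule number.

1

Fixed tagging: ADJ CONJ ADJ CONJ ADJ CONJ CONJ.
Checking each rule: R1 violated, R2 holds, R3 holds.
Only rule 1 fails.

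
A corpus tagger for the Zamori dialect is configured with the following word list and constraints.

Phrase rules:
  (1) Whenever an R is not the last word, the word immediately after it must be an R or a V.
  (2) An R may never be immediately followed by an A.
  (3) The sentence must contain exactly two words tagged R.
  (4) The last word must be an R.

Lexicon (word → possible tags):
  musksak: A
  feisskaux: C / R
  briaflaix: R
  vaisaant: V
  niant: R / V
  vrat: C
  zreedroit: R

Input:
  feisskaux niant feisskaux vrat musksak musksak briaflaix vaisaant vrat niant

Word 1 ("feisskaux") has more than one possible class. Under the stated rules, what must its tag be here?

Candidates per position — 1:feisskaux {C,R}; 2:niant {R,V}; 3:feisskaux {C,R}; 4:vrat {C}; 5:musksak {A}; 6:musksak {A}; 7:briaflaix {R}; 8:vaisaant {V}; 9:vrat {C}; 10:niant {R,V}.
If word 2 were R, no tagging could satisfy rule 1; so word 2 is V.
If word 3 were R, no tagging could satisfy rule 1; so word 3 is C.
If word 10 were V, no tagging could satisfy rule 4; so word 10 is R.
If word 1 were R, no tagging could satisfy rule 3; so word 1 is C.
So the tagging must be: C V C C A A R V C R.
Check: rule 1 ✓; rule 2 ✓; rule 3 ✓; rule 4 ✓.

C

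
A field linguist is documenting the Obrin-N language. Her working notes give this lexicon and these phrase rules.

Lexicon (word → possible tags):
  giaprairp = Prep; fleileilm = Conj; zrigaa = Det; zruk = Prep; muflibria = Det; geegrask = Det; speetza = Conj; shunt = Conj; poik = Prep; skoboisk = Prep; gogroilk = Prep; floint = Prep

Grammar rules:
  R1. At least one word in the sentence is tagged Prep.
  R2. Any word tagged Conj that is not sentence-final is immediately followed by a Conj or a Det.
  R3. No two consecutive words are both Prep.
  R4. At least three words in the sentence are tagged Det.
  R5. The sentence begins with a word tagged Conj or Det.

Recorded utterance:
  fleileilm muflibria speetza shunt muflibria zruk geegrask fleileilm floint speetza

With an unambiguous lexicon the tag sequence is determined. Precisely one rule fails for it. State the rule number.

2

Fixed tagging: Conj Det Conj Conj Det Prep Det Conj Prep Conj.
Checking each rule: R1 ok, R2 fails, R3 ok, R4 ok, R5 ok.
Only rule 2 fails.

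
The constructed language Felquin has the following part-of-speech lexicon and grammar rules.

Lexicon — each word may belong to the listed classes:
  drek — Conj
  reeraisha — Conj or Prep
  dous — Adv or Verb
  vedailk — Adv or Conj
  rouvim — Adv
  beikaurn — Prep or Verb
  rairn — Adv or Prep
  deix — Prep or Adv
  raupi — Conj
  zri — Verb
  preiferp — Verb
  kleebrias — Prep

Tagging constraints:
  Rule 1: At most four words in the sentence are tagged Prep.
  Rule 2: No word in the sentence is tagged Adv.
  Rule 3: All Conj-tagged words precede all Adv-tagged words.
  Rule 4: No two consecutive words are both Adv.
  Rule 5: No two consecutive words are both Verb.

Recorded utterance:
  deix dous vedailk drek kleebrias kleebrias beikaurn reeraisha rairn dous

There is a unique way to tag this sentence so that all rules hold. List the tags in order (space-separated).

Prep Verb Conj Conj Prep Prep Verb Conj Prep Verb

Candidates per position — 1:deix {Prep,Adv}; 2:dous {Adv,Verb}; 3:vedailk {Adv,Conj}; 4:drek {Conj}; 5:kleebrias {Prep}; 6:kleebrias {Prep}; 7:beikaurn {Prep,Verb}; 8:reeraisha {Conj,Prep}; 9:rairn {Adv,Prep}; 10:dous {Adv,Verb}.
Position 1: tagging it Adv would leave rule 2 unsatisfiable, so it must be Prep.
Position 2: tagging it Adv would leave rule 2 unsatisfiable, so it must be Verb.
Position 3: tagging it Adv would leave rule 2 unsatisfiable, so it must be Conj.
Position 9: tagging it Adv would leave rule 2 unsatisfiable, so it must be Prep.
Position 10: tagging it Adv would leave rule 2 unsatisfiable, so it must be Verb.
Position 7: tagging it Prep would leave rule 1 unsatisfiable, so it must be Verb.
Position 8: tagging it Prep would leave rule 1 unsatisfiable, so it must be Conj.
So the tagging must be: Prep Verb Conj Conj Prep Prep Verb Conj Prep Verb.
Checking: rule 1 satisfied; rule 2 satisfied; rule 3 satisfied; rule 4 satisfied; rule 5 satisfied.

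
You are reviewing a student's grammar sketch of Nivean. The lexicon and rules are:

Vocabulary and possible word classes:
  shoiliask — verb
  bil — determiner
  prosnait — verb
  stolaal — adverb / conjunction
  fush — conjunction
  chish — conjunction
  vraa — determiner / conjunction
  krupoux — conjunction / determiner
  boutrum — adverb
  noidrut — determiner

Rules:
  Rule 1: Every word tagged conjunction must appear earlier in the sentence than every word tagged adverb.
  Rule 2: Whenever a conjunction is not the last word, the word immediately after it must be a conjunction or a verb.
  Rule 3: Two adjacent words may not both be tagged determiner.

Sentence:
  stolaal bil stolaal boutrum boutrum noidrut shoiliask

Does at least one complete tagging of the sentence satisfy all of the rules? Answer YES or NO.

YES

Candidates per position — 1:stolaal {adverb,conjunction}; 2:bil {determiner}; 3:stolaal {adverb,conjunction}; 4:boutrum {adverb}; 5:boutrum {adverb}; 6:noidrut {determiner}; 7:shoiliask {verb}.
One satisfying assignment: adverb determiner adverb adverb adverb determiner verb.
Checking: rule 1 satisfied; rule 2 satisfied; rule 3 satisfied.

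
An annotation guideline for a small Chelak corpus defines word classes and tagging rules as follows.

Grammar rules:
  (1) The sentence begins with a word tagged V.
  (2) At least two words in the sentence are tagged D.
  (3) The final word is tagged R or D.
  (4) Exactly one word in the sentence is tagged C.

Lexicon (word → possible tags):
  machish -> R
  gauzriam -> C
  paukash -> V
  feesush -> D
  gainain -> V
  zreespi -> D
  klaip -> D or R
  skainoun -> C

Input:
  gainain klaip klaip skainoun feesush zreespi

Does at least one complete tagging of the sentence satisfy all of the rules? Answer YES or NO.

Candidates per position — 1:gainain {V}; 2:klaip {D,R}; 3:klaip {D,R}; 4:skainoun {C}; 5:feesush {D}; 6:zreespi {D}.
One satisfying assignment: V D D C D D.
Check: rule 1 holds; rule 2 holds; rule 3 holds; rule 4 holds.

YES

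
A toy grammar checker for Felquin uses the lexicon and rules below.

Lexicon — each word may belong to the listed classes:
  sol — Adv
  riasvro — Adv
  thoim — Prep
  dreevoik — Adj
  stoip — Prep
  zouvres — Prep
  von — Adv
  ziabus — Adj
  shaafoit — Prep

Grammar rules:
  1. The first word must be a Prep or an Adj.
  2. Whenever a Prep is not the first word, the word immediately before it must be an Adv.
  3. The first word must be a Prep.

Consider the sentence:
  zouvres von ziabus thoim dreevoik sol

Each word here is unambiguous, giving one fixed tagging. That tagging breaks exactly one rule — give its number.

Fixed tagging: Prep Adv Adj Prep Adj Adv.
Applying the rules: R1 ✓, R2 ✗, R3 ✓.
Only rule 2 fails.

2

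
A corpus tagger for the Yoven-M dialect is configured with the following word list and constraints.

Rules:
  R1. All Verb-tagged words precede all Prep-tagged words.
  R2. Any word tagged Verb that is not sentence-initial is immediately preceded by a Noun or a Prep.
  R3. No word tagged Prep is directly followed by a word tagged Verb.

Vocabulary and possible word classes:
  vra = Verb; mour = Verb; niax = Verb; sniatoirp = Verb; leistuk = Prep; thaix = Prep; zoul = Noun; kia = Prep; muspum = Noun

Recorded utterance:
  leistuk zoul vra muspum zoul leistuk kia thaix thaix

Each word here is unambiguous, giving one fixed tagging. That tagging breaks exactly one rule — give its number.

1

Fixed tagging: Prep Noun Verb Noun Noun Prep Prep Prep Prep.
Checking each rule: R1 fails, R2 ok, R3 ok.
Only rule 1 fails.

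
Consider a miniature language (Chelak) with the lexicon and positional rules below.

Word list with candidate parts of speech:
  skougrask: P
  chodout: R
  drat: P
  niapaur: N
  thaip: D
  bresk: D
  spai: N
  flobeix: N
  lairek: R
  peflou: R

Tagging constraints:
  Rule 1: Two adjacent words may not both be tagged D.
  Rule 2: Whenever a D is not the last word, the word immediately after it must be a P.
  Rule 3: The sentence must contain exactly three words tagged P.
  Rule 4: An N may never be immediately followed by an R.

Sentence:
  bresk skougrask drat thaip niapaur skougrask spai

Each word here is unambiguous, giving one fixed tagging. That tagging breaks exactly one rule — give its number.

Fixed tagging: D P P D N P N.
Rule check: R1 ✓, R2 ✗, R3 ✓, R4 ✓.
Only rule 2 fails.

2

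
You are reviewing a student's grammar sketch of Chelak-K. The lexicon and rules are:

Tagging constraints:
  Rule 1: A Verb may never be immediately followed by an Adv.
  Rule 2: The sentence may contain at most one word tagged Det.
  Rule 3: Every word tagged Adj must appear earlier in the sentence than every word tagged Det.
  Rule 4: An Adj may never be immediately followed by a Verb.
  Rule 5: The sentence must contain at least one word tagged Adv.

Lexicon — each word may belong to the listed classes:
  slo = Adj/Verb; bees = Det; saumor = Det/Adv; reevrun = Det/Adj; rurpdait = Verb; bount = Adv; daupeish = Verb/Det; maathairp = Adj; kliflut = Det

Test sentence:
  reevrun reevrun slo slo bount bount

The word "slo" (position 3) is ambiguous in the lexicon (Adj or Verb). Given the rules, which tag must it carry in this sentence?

Adj

Candidates per position — 1:reevrun {Det,Adj}; 2:reevrun {Det,Adj}; 3:slo {Adj,Verb}; 4:slo {Adj,Verb}; 5:bount {Adv}; 6:bount {Adv}.
At position 4, choosing Verb makes rule 1 impossible to satisfy; hence Adj.
At position 1, choosing Det makes rule 3 impossible to satisfy; hence Adj.
At position 2, choosing Det makes rule 3 impossible to satisfy; hence Adj.
At position 3, choosing Verb makes rule 4 impossible to satisfy; hence Adj.
So the tagging must be: Adj Adj Adj Adj Adv Adv.
Verifying each rule — rule 1 ✓; rule 2 ✓; rule 3 ✓; rule 4 ✓; rule 5 ✓.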